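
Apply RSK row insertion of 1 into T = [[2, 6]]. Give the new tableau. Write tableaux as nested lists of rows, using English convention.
[[1, 6], [2]]

In row 1, 1 replaces 2 (the leftmost entry greater than 1); 2 is bumped to row 2. 2 starts a new row 2. The new tableau is [[1, 6], [2]].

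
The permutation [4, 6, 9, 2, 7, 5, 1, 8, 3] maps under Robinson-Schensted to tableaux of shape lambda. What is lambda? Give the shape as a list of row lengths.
Row-insert each entry into an empty tableau.

After inserting 4: P = [[4]].
After inserting 6: P = [[4, 6]].
After inserting 9: P = [[4, 6, 9]].
After inserting 2: P = [[2, 6, 9], [4]].
After inserting 7: P = [[2, 6, 7], [4, 9]].
After inserting 5: P = [[2, 5, 7], [4, 6], [9]].
After inserting 1: P = [[1, 5, 7], [2, 6], [4], [9]].
After inserting 8: P = [[1, 5, 7, 8], [2, 6], [4], [9]].
After inserting 3: P = [[1, 3, 7, 8], [2, 5], [4, 6], [9]].

The final insertion tableau P = [[1, 3, 7, 8], [2, 5], [4, 6], [9]] has shape [4, 2, 2, 1].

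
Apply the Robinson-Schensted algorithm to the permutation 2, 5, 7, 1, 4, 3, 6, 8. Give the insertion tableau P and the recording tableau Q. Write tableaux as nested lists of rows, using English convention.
Insert each entry of the permutation into P by Schensted row insertion, recording in Q the position of each new cell.

Insert 2: appended to row 1. P = [[2]], Q = [[1]].
Insert 5: appended to row 1. P = [[2, 5]], Q = [[1, 2]].
Insert 7: appended to row 1. P = [[2, 5, 7]], Q = [[1, 2, 3]].
Insert 1: 1 bumps 2 from row 1; 2 starts row 2. P = [[1, 5, 7], [2]], Q = [[1, 2, 3], [4]].
Insert 4: 4 bumps 5 from row 1; 5 appends to row 2. P = [[1, 4, 7], [2, 5]], Q = [[1, 2, 3], [4, 5]].
Insert 3: 3 bumps 4 from row 1; 4 bumps 5 from row 2; 5 starts row 3. P = [[1, 3, 7], [2, 4], [5]], Q = [[1, 2, 3], [4, 5], [6]].
Insert 6: 6 bumps 7 from row 1; 7 appends to row 2. P = [[1, 3, 6], [2, 4, 7], [5]], Q = [[1, 2, 3], [4, 5, 7], [6]].
Insert 8: appended to row 1. P = [[1, 3, 6, 8], [2, 4, 7], [5]], Q = [[1, 2, 3, 8], [4, 5, 7], [6]].

So P = [[1, 3, 6, 8], [2, 4, 7], [5]], Q = [[1, 2, 3, 8], [4, 5, 7], [6]].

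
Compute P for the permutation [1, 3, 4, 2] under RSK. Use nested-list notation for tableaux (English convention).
P = [[1, 2, 4], [3]]

Insert 1: appended to row 1. P = [[1]].
Insert 3: appended to row 1. P = [[1, 3]].
Insert 4: appended to row 1. P = [[1, 3, 4]].
Insert 2: 2 bumps 3 from row 1; 3 starts row 2. P = [[1, 2, 4], [3]].

So P = [[1, 2, 4], [3]].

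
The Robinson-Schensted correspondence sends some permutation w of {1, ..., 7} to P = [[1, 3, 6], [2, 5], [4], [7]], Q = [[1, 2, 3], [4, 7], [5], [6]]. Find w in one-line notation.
4 5 7 6 2 1 3

Reverse the RSK construction: for i from n down to 1, find the cell of Q containing i, remove the entry at that cell from P, and reverse-bump it up through P; the value ejected from row 1 is w(i).

Step i=7: Q has 7 at row 2, column 2; remove 5 from row 2 of P and reverse-bump: 5 enters row 1 and ejects 3. So w(7) = 3. P is now [[1, 5, 6], [2], [4], [7]].
Step i=6: Q has 6 at row 4, column 1; remove 7 from row 4 of P and reverse-bump: 7 enters row 3 and ejects 4; 4 enters row 2 and ejects 2; 2 enters row 1 and ejects 1. So w(6) = 1. P is now [[2, 5, 6], [4], [7]].
Step i=5: Q has 5 at row 3, column 1; remove 7 from row 3 of P and reverse-bump: 7 enters row 2 and ejects 4; 4 enters row 1 and ejects 2. So w(5) = 2. P is now [[4, 5, 6], [7]].
Step i=4: Q has 4 at row 2, column 1; remove 7 from row 2 of P and reverse-bump: 7 enters row 1 and ejects 6. So w(4) = 6. P is now [[4, 5, 7]].
Step i=3: Q has 3 at row 1, column 3; remove that cell from P, ejecting 7. So w(3) = 7. P is now [[4, 5]].
Step i=2: Q has 2 at row 1, column 2; remove that cell from P, ejecting 5. So w(2) = 5. P is now [[4]].
Step i=1: Q has 1 at row 1, column 1; remove that cell from P, ejecting 4. So w(1) = 4. P is now [].

So w = 4 5 7 6 2 1 3.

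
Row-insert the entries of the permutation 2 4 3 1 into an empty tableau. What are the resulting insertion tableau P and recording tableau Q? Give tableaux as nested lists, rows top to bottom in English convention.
P = [[1, 3], [2], [4]], Q = [[1, 2], [3], [4]]

Insert each entry of the permutation into P by Schensted row insertion, recording in Q the position of each new cell.

Insert 2: appended to row 1. P = [[2]], Q = [[1]].
Insert 4: appended to row 1. P = [[2, 4]], Q = [[1, 2]].
Insert 3: 3 bumps 4 from row 1; 4 starts row 2. P = [[2, 3], [4]], Q = [[1, 2], [3]].
Insert 1: 1 bumps 2 from row 1; 2 bumps 4 from row 2; 4 starts row 3. P = [[1, 3], [2], [4]], Q = [[1, 2], [3], [4]].

So P = [[1, 3], [2], [4]], Q = [[1, 2], [3], [4]].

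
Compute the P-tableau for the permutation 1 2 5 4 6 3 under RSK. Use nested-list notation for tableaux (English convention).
P = [[1, 2, 3, 6], [4], [5]]

Insert 1: appended to row 1. P = [[1]].
Insert 2: appended to row 1. P = [[1, 2]].
Insert 5: appended to row 1. P = [[1, 2, 5]].
Insert 4: 4 bumps 5 from row 1; 5 starts row 2. P = [[1, 2, 4], [5]].
Insert 6: appended to row 1. P = [[1, 2, 4, 6], [5]].
Insert 3: 3 bumps 4 from row 1; 4 bumps 5 from row 2; 5 starts row 3. P = [[1, 2, 3, 6], [4], [5]].

So P = [[1, 2, 3, 6], [4], [5]].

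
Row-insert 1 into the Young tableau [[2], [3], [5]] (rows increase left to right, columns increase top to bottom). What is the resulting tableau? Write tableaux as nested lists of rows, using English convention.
In row 1, 1 replaces 2 (the leftmost entry greater than 1); 2 is bumped to row 2. In row 2, 2 replaces 3 (the leftmost entry greater than 2); 3 is bumped to row 3. In row 3, 3 replaces 5 (the leftmost entry greater than 3); 5 is bumped to row 4. 5 starts a new row 4. The new tableau is [[1], [2], [3], [5]].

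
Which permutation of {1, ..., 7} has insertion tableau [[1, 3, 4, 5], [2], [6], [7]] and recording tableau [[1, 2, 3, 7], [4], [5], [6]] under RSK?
Reverse the RSK construction: for i from n down to 1, find the cell of Q containing i, remove the entry at that cell from P, and reverse-bump it up through P; the value ejected from row 1 is w(i).

Step i=7: Q has 7 at row 1, column 4; remove that cell from P, ejecting 5. So w(7) = 5. P is now [[1, 3, 4], [2], [6], [7]].
Step i=6: Q has 6 at row 4, column 1; remove 7 from row 4 of P and reverse-bump: 7 enters row 3 and ejects 6; 6 enters row 2 and ejects 2; 2 enters row 1 and ejects 1. So w(6) = 1. P is now [[2, 3, 4], [6], [7]].
Step i=5: Q has 5 at row 3, column 1; remove 7 from row 3 of P and reverse-bump: 7 enters row 2 and ejects 6; 6 enters row 1 and ejects 4. So w(5) = 4. P is now [[2, 3, 6], [7]].
Step i=4: Q has 4 at row 2, column 1; remove 7 from row 2 of P and reverse-bump: 7 enters row 1 and ejects 6. So w(4) = 6. P is now [[2, 3, 7]].
Step i=3: Q has 3 at row 1, column 3; remove that cell from P, ejecting 7. So w(3) = 7. P is now [[2, 3]].
Step i=2: Q has 2 at row 1, column 2; remove that cell from P, ejecting 3. So w(2) = 3. P is now [[2]].
Step i=1: Q has 1 at row 1, column 1; remove that cell from P, ejecting 2. So w(1) = 2. P is now [].

So w = 2 3 7 6 4 1 5.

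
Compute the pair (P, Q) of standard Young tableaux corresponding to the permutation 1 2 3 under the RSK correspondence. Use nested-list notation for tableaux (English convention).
P = [[1, 2, 3]], Q = [[1, 2, 3]]

Insert each entry of the permutation into P by Schensted row insertion, recording in Q the position of each new cell.

Insert 1: appended to row 1. P = [[1]].
Insert 2: appended to row 1. P = [[1, 2]].
Insert 3: appended to row 1. P = [[1, 2, 3]].

So P = [[1, 2, 3]], Q = [[1, 2, 3]].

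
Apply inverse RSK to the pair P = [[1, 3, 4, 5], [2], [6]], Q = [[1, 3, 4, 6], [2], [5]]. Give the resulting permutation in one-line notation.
Reverse the RSK construction: for i from n down to 1, find the cell of Q containing i, remove the entry at that cell from P, and reverse-bump it up through P; the value ejected from row 1 is w(i).

Step i=6: Q has 6 at row 1, column 4; remove that cell from P, ejecting 5. So w(6) = 5. P is now [[1, 3, 4], [2], [6]].
Step i=5: Q has 5 at row 3, column 1; remove 6 from row 3 of P and reverse-bump: 6 enters row 2 and ejects 2; 2 enters row 1 and ejects 1. So w(5) = 1. P is now [[2, 3, 4], [6]].
Step i=4: Q has 4 at row 1, column 3; remove that cell from P, ejecting 4. So w(4) = 4. P is now [[2, 3], [6]].
Step i=3: Q has 3 at row 1, column 2; remove that cell from P, ejecting 3. So w(3) = 3. P is now [[2], [6]].
Step i=2: Q has 2 at row 2, column 1; remove 6 from row 2 of P and reverse-bump: 6 enters row 1 and ejects 2. So w(2) = 2. P is now [[6]].
Step i=1: Q has 1 at row 1, column 1; remove that cell from P, ejecting 6. So w(1) = 6. P is now [].

So w = 6 2 3 4 1 5.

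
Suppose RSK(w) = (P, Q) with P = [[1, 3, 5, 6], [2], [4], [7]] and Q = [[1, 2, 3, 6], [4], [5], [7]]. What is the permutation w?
Reverse RSK: for i = n, n-1, ..., 1, locate i in Q, remove the corresponding corner cell from P, and reverse-bump its entry up through P; the value ejected from row 1 is w(i).

So w = 2 4 7 5 3 6 1.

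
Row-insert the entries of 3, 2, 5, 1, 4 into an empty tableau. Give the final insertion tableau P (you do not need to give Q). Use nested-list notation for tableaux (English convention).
Insert 3: appended to row 1. P = [[3]].
Insert 2: 2 bumps 3 from row 1; 3 starts row 2. P = [[2], [3]].
Insert 5: appended to row 1. P = [[2, 5], [3]].
Insert 1: 1 bumps 2 from row 1; 2 bumps 3 from row 2; 3 starts row 3. P = [[1, 5], [2], [3]].
Insert 4: 4 bumps 5 from row 1; 5 appends to row 2. P = [[1, 4], [2, 5], [3]].

So P = [[1, 4], [2, 5], [3]].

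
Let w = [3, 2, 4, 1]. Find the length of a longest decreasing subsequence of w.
3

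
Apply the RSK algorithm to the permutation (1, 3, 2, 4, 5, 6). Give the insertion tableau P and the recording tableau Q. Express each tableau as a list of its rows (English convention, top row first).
Insert each entry of the permutation into P by Schensted row insertion, recording in Q the position of each new cell.

Insert 1: appended to row 1. P = [[1]].
Insert 3: appended to row 1. P = [[1, 3]].
Insert 2: 2 bumps 3 from row 1; 3 starts row 2. P = [[1, 2], [3]].
Insert 4: appended to row 1. P = [[1, 2, 4], [3]].
Insert 5: appended to row 1. P = [[1, 2, 4, 5], [3]].
Insert 6: appended to row 1. P = [[1, 2, 4, 5, 6], [3]].

So P = [[1, 2, 4, 5, 6], [3]], Q = [[1, 2, 4, 5, 6], [3]].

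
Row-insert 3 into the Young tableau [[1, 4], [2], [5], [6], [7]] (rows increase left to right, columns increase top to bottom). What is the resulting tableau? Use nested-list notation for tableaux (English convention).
[[1, 3], [2, 4], [5], [6], [7]]

In row 1, 3 replaces 4 (the leftmost entry greater than 3); 4 is bumped to row 2. 4 is appended to row 2. The new tableau is [[1, 3], [2, 4], [5], [6], [7]].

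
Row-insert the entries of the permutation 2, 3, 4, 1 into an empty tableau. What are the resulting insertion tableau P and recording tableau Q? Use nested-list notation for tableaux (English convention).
Insert each entry of the permutation into P by Schensted row insertion, recording in Q the position of each new cell.

Insert 2: appended to row 1. P = [[2]].
Insert 3: appended to row 1. P = [[2, 3]].
Insert 4: appended to row 1. P = [[2, 3, 4]].
Insert 1: 1 bumps 2 from row 1; 2 starts row 2. P = [[1, 3, 4], [2]].

So P = [[1, 3, 4], [2]], Q = [[1, 2, 3], [4]].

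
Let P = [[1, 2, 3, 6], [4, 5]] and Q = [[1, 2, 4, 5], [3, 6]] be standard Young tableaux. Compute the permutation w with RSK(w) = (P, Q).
1 4 2 5 6 3

Reverse RSK: for i = n, n-1, ..., 1, locate i in Q, remove the corresponding corner cell from P, and reverse-bump its entry up through P; the value ejected from row 1 is w(i).

So w = 1 4 2 5 6 3.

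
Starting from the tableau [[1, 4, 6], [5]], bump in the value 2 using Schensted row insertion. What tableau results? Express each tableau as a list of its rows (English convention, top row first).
In row 1, 2 replaces 4 (the leftmost entry greater than 2); 4 is bumped to row 2. In row 2, 4 replaces 5 (the leftmost entry greater than 4); 5 is bumped to row 3. 5 starts a new row 3. The new tableau is [[1, 2, 6], [4], [5]].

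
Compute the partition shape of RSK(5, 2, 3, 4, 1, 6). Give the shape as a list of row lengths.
Row-insert each entry into an empty tableau.

After inserting 5: P = [[5]].
After inserting 2: P = [[2], [5]].
After inserting 3: P = [[2, 3], [5]].
After inserting 4: P = [[2, 3, 4], [5]].
After inserting 1: P = [[1, 3, 4], [2], [5]].
After inserting 6: P = [[1, 3, 4, 6], [2], [5]].

The final insertion tableau P = [[1, 3, 4, 6], [2], [5]] has shape [4, 1, 1].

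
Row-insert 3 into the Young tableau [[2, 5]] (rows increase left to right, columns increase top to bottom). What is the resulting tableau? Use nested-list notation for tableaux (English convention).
In row 1, 3 replaces 5 (the leftmost entry greater than 3); 5 is bumped to row 2. 5 starts a new row 2. The new tableau is [[2, 3], [5]].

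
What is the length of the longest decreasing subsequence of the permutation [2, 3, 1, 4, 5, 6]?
2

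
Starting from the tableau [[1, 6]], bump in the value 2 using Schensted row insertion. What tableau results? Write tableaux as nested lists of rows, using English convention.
In row 1, 2 replaces 6 (the leftmost entry greater than 2); 6 is bumped to row 2. 6 starts a new row 2. The new tableau is [[1, 2], [6]].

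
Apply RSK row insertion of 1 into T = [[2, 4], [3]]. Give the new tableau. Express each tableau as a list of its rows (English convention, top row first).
[[1, 4], [2], [3]]

In row 1, 1 replaces 2 (the leftmost entry greater than 1); 2 is bumped to row 2. In row 2, 2 replaces 3 (the leftmost entry greater than 2); 3 is bumped to row 3. 3 starts a new row 3. The new tableau is [[1, 4], [2], [3]].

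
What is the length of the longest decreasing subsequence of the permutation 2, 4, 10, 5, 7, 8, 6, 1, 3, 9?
4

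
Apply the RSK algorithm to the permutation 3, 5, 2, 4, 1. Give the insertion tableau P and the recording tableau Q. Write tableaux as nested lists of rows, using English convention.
Insert each entry of the permutation into P by Schensted row insertion, recording in Q the position of each new cell.

Insert 3: appended to row 1. P = [[3]].
Insert 5: appended to row 1. P = [[3, 5]].
Insert 2: 2 bumps 3 from row 1; 3 starts row 2. P = [[2, 5], [3]].
Insert 4: 4 bumps 5 from row 1; 5 appends to row 2. P = [[2, 4], [3, 5]].
Insert 1: 1 bumps 2 from row 1; 2 bumps 3 from row 2; 3 starts row 3. P = [[1, 4], [2, 5], [3]].

So P = [[1, 4], [2, 5], [3]], Q = [[1, 2], [3, 4], [5]].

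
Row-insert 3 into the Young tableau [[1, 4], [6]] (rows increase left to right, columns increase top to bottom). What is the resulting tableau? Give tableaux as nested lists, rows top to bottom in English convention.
In row 1, 3 replaces 4 (the leftmost entry greater than 3); 4 is bumped to row 2. In row 2, 4 replaces 6 (the leftmost entry greater than 4); 6 is bumped to row 3. 6 starts a new row 3. The new tableau is [[1, 3], [4], [6]].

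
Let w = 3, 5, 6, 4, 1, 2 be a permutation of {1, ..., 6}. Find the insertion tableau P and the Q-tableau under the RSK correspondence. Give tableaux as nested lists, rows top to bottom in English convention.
Insert each entry of the permutation into P by Schensted row insertion, recording in Q the position of each new cell.

Insert 3: appended to row 1. P = [[3]], Q = [[1]].
Insert 5: appended to row 1. P = [[3, 5]], Q = [[1, 2]].
Insert 6: appended to row 1. P = [[3, 5, 6]], Q = [[1, 2, 3]].
Insert 4: 4 bumps 5 from row 1; 5 starts row 2. P = [[3, 4, 6], [5]], Q = [[1, 2, 3], [4]].
Insert 1: 1 bumps 3 from row 1; 3 bumps 5 from row 2; 5 starts row 3. P = [[1, 4, 6], [3], [5]], Q = [[1, 2, 3], [4], [5]].
Insert 2: 2 bumps 4 from row 1; 4 appends to row 2. P = [[1, 2, 6], [3, 4], [5]], Q = [[1, 2, 3], [4, 6], [5]].

So P = [[1, 2, 6], [3, 4], [5]], Q = [[1, 2, 3], [4, 6], [5]].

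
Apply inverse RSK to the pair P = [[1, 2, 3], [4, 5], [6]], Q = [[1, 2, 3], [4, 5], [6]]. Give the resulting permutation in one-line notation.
Reverse the RSK construction: for i from n down to 1, find the cell of Q containing i, remove the entry at that cell from P, and reverse-bump it up through P; the value ejected from row 1 is w(i).

Step i=6: Q has 6 at row 3, column 1; remove 6 from row 3 of P and reverse-bump: 6 enters row 2 and ejects 5; 5 enters row 1 and ejects 3. So w(6) = 3. P is now [[1, 2, 5], [4, 6]].
Step i=5: Q has 5 at row 2, column 2; remove 6 from row 2 of P and reverse-bump: 6 enters row 1 and ejects 5. So w(5) = 5. P is now [[1, 2, 6], [4]].
Step i=4: Q has 4 at row 2, column 1; remove 4 from row 2 of P and reverse-bump: 4 enters row 1 and ejects 2. So w(4) = 2. P is now [[1, 4, 6]].
Step i=3: Q has 3 at row 1, column 3; remove that cell from P, ejecting 6. So w(3) = 6. P is now [[1, 4]].
Step i=2: Q has 2 at row 1, column 2; remove that cell from P, ejecting 4. So w(2) = 4. P is now [[1]].
Step i=1: Q has 1 at row 1, column 1; remove that cell from P, ejecting 1. So w(1) = 1. P is now [].

So w = 1 4 6 2 5 3.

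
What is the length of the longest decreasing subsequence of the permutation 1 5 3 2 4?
3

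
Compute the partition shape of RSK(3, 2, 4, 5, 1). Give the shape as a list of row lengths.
[3, 1, 1]

Row-insert each entry into an empty tableau.

After inserting 3: P = [[3]].
After inserting 2: P = [[2], [3]].
After inserting 4: P = [[2, 4], [3]].
After inserting 5: P = [[2, 4, 5], [3]].
After inserting 1: P = [[1, 4, 5], [2], [3]].

The final insertion tableau P = [[1, 4, 5], [2], [3]] has shape [3, 1, 1].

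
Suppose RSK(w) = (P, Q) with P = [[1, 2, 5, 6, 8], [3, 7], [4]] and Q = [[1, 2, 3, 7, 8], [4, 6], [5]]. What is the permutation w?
1 4 7 3 2 5 6 8

Reverse the RSK construction: for i from n down to 1, find the cell of Q containing i, remove the entry at that cell from P, and reverse-bump it up through P; the value ejected from row 1 is w(i).

Step i=8: Q has 8 at row 1, column 5; remove that cell from P, ejecting 8. So w(8) = 8. P is now [[1, 2, 5, 6], [3, 7], [4]].
Step i=7: Q has 7 at row 1, column 4; remove that cell from P, ejecting 6. So w(7) = 6. P is now [[1, 2, 5], [3, 7], [4]].
Step i=6: Q has 6 at row 2, column 2; remove 7 from row 2 of P and reverse-bump: 7 enters row 1 and ejects 5. So w(6) = 5. P is now [[1, 2, 7], [3], [4]].
Step i=5: Q has 5 at row 3, column 1; remove 4 from row 3 of P and reverse-bump: 4 enters row 2 and ejects 3; 3 enters row 1 and ejects 2. So w(5) = 2. P is now [[1, 3, 7], [4]].
Step i=4: Q has 4 at row 2, column 1; remove 4 from row 2 of P and reverse-bump: 4 enters row 1 and ejects 3. So w(4) = 3. P is now [[1, 4, 7]].
Step i=3: Q has 3 at row 1, column 3; remove that cell from P, ejecting 7. So w(3) = 7. P is now [[1, 4]].
Step i=2: Q has 2 at row 1, column 2; remove that cell from P, ejecting 4. So w(2) = 4. P is now [[1]].
Step i=1: Q has 1 at row 1, column 1; remove that cell from P, ejecting 1. So w(1) = 1. P is now [].

So w = 1 4 7 3 2 5 6 8.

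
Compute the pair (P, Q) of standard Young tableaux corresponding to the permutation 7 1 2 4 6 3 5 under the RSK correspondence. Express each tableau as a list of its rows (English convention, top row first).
Insert each entry of the permutation into P by Schensted row insertion, recording in Q the position of each new cell.

After inserting 7: P = [[7]].
After inserting 1: P = [[1], [7]].
After inserting 2: P = [[1, 2], [7]].
After inserting 4: P = [[1, 2, 4], [7]].
After inserting 6: P = [[1, 2, 4, 6], [7]].
After inserting 3: P = [[1, 2, 3, 6], [4], [7]].
After inserting 5: P = [[1, 2, 3, 5], [4, 6], [7]].

So P = [[1, 2, 3, 5], [4, 6], [7]], Q = [[1, 3, 4, 5], [2, 7], [6]].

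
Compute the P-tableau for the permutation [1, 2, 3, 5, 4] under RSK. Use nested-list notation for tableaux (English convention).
Insert 1: appended to row 1. P = [[1]].
Insert 2: appended to row 1. P = [[1, 2]].
Insert 3: appended to row 1. P = [[1, 2, 3]].
Insert 5: appended to row 1. P = [[1, 2, 3, 5]].
Insert 4: 4 bumps 5 from row 1; 5 starts row 2. P = [[1, 2, 3, 4], [5]].

So P = [[1, 2, 3, 4], [5]].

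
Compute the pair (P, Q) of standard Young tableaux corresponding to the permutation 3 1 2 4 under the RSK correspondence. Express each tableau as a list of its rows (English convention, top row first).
Insert each entry of the permutation into P by Schensted row insertion, recording in Q the position of each new cell.

After inserting 3: P = [[3]].
After inserting 1: P = [[1], [3]].
After inserting 2: P = [[1, 2], [3]].
After inserting 4: P = [[1, 2, 4], [3]].

So P = [[1, 2, 4], [3]], Q = [[1, 3, 4], [2]].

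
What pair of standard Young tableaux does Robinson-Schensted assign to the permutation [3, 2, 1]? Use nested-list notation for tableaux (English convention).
P = [[1], [2], [3]], Q = [[1], [2], [3]]

Insert each entry of the permutation into P by Schensted row insertion, recording in Q the position of each new cell.

Insert 3: appended to row 1. P = [[3]].
Insert 2: 2 bumps 3 from row 1; 3 starts row 2. P = [[2], [3]].
Insert 1: 1 bumps 2 from row 1; 2 bumps 3 from row 2; 3 starts row 3. P = [[1], [2], [3]].

So P = [[1], [2], [3]], Q = [[1], [2], [3]].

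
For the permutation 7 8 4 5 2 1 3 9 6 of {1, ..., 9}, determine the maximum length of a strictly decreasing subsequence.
4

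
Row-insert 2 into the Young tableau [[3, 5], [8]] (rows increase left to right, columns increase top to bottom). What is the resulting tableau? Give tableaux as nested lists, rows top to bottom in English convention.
In row 1, 2 replaces 3 (the leftmost entry greater than 2); 3 is bumped to row 2. In row 2, 3 replaces 8 (the leftmost entry greater than 3); 8 is bumped to row 3. 8 starts a new row 3. The new tableau is [[2, 5], [3], [8]].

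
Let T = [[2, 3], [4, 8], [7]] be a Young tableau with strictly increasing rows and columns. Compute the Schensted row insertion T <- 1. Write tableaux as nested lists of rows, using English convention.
In row 1, 1 replaces 2 (the leftmost entry greater than 1); 2 is bumped to row 2. In row 2, 2 replaces 4 (the leftmost entry greater than 2); 4 is bumped to row 3. In row 3, 4 replaces 7 (the leftmost entry greater than 4); 7 is bumped to row 4. 7 starts a new row 4. The new tableau is [[1, 3], [2, 8], [4], [7]].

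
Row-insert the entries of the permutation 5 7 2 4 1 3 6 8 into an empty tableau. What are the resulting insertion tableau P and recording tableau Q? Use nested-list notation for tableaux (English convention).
P = [[1, 3, 6, 8], [2, 4], [5, 7]], Q = [[1, 2, 7, 8], [3, 4], [5, 6]]

Insert each entry of the permutation into P by Schensted row insertion, recording in Q the position of each new cell.

Insert 5: appended to row 1. P = [[5]].
Insert 7: appended to row 1. P = [[5, 7]].
Insert 2: 2 bumps 5 from row 1; 5 starts row 2. P = [[2, 7], [5]].
Insert 4: 4 bumps 7 from row 1; 7 appends to row 2. P = [[2, 4], [5, 7]].
Insert 1: 1 bumps 2 from row 1; 2 bumps 5 from row 2; 5 starts row 3. P = [[1, 4], [2, 7], [5]].
Insert 3: 3 bumps 4 from row 1; 4 bumps 7 from row 2; 7 appends to row 3. P = [[1, 3], [2, 4], [5, 7]].
Insert 6: appended to row 1. P = [[1, 3, 6], [2, 4], [5, 7]].
Insert 8: appended to row 1. P = [[1, 3, 6, 8], [2, 4], [5, 7]].

So P = [[1, 3, 6, 8], [2, 4], [5, 7]], Q = [[1, 2, 7, 8], [3, 4], [5, 6]].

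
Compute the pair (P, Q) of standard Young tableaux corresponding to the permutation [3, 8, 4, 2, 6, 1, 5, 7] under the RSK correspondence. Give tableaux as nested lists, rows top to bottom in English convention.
Insert each entry of the permutation into P by Schensted row insertion, recording in Q the position of each new cell.

Insert 3: appended to row 1. P = [[3]], Q = [[1]].
Insert 8: appended to row 1. P = [[3, 8]], Q = [[1, 2]].
Insert 4: 4 bumps 8 from row 1; 8 starts row 2. P = [[3, 4], [8]], Q = [[1, 2], [3]].
Insert 2: 2 bumps 3 from row 1; 3 bumps 8 from row 2; 8 starts row 3. P = [[2, 4], [3], [8]], Q = [[1, 2], [3], [4]].
Insert 6: appended to row 1. P = [[2, 4, 6], [3], [8]], Q = [[1, 2, 5], [3], [4]].
Insert 1: 1 bumps 2 from row 1; 2 bumps 3 from row 2; 3 bumps 8 from row 3; 8 starts row 4. P = [[1, 4, 6], [2], [3], [8]], Q = [[1, 2, 5], [3], [4], [6]].
Insert 5: 5 bumps 6 from row 1; 6 appends to row 2. P = [[1, 4, 5], [2, 6], [3], [8]], Q = [[1, 2, 5], [3, 7], [4], [6]].
Insert 7: appended to row 1. P = [[1, 4, 5, 7], [2, 6], [3], [8]], Q = [[1, 2, 5, 8], [3, 7], [4], [6]].

So P = [[1, 4, 5, 7], [2, 6], [3], [8]], Q = [[1, 2, 5, 8], [3, 7], [4], [6]].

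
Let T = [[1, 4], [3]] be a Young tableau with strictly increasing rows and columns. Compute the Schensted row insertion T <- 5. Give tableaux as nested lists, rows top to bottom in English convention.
5 is larger than every entry of row 1, so it is appended to row 1. The new tableau is [[1, 4, 5], [3]].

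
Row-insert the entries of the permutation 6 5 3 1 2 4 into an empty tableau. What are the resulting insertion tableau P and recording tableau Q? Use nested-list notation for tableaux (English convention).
Insert each entry of the permutation into P by Schensted row insertion, recording in Q the position of each new cell.

Insert 6: appended to row 1. P = [[6]], Q = [[1]].
Insert 5: 5 bumps 6 from row 1; 6 starts row 2. P = [[5], [6]], Q = [[1], [2]].
Insert 3: 3 bumps 5 from row 1; 5 bumps 6 from row 2; 6 starts row 3. P = [[3], [5], [6]], Q = [[1], [2], [3]].
Insert 1: 1 bumps 3 from row 1; 3 bumps 5 from row 2; 5 bumps 6 from row 3; 6 starts row 4. P = [[1], [3], [5], [6]], Q = [[1], [2], [3], [4]].
Insert 2: appended to row 1. P = [[1, 2], [3], [5], [6]], Q = [[1, 5], [2], [3], [4]].
Insert 4: appended to row 1. P = [[1, 2, 4], [3], [5], [6]], Q = [[1, 5, 6], [2], [3], [4]].

So P = [[1, 2, 4], [3], [5], [6]], Q = [[1, 5, 6], [2], [3], [4]].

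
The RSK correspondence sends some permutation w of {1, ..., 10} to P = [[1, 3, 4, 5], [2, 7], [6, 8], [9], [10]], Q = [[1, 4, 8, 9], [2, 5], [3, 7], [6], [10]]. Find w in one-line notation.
10 6 2 9 8 1 3 4 7 5

Reverse RSK: for i = n, n-1, ..., 1, locate i in Q, remove the corresponding corner cell from P, and reverse-bump its entry up through P; the value ejected from row 1 is w(i).

So w = 10 6 2 9 8 1 3 4 7 5.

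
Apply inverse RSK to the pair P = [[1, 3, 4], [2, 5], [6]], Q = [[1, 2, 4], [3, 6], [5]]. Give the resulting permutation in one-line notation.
2 6 3 5 1 4

Reverse the RSK construction: for i from n down to 1, find the cell of Q containing i, remove the entry at that cell from P, and reverse-bump it up through P; the value ejected from row 1 is w(i).

Step i=6: Q has 6 at row 2, column 2; remove 5 from row 2 of P and reverse-bump: 5 enters row 1 and ejects 4. So w(6) = 4. P is now [[1, 3, 5], [2], [6]].
Step i=5: Q has 5 at row 3, column 1; remove 6 from row 3 of P and reverse-bump: 6 enters row 2 and ejects 2; 2 enters row 1 and ejects 1. So w(5) = 1. P is now [[2, 3, 5], [6]].
Step i=4: Q has 4 at row 1, column 3; remove that cell from P, ejecting 5. So w(4) = 5. P is now [[2, 3], [6]].
Step i=3: Q has 3 at row 2, column 1; remove 6 from row 2 of P and reverse-bump: 6 enters row 1 and ejects 3. So w(3) = 3. P is now [[2, 6]].
Step i=2: Q has 2 at row 1, column 2; remove that cell from P, ejecting 6. So w(2) = 6. P is now [[2]].
Step i=1: Q has 1 at row 1, column 1; remove that cell from P, ejecting 2. So w(1) = 2. P is now [].

So w = 2 6 3 5 1 4.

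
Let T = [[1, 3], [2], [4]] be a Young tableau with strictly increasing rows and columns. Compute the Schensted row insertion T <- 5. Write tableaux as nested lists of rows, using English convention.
5 is larger than every entry of row 1, so it is appended to row 1. The new tableau is [[1, 3, 5], [2], [4]].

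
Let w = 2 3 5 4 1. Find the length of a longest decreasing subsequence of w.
3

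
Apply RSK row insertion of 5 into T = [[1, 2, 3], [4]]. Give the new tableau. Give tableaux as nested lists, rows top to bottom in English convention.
5 is larger than every entry of row 1, so it is appended to row 1. The new tableau is [[1, 2, 3, 5], [4]].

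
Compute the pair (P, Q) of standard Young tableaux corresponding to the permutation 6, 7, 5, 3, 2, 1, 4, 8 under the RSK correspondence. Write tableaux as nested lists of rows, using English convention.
P = [[1, 4, 8], [2, 7], [3], [5], [6]], Q = [[1, 2, 8], [3, 7], [4], [5], [6]]

Insert each entry of the permutation into P by Schensted row insertion, recording in Q the position of each new cell.

Insert 6: appended to row 1. P = [[6]].
Insert 7: appended to row 1. P = [[6, 7]].
Insert 5: 5 bumps 6 from row 1; 6 starts row 2. P = [[5, 7], [6]].
Insert 3: 3 bumps 5 from row 1; 5 bumps 6 from row 2; 6 starts row 3. P = [[3, 7], [5], [6]].
Insert 2: 2 bumps 3 from row 1; 3 bumps 5 from row 2; 5 bumps 6 from row 3; 6 starts row 4. P = [[2, 7], [3], [5], [6]].
Insert 1: 1 bumps 2 from row 1; 2 bumps 3 from row 2; 3 bumps 5 from row 3; 5 bumps 6 from row 4; 6 starts row 5. P = [[1, 7], [2], [3], [5], [6]].
Insert 4: 4 bumps 7 from row 1; 7 appends to row 2. P = [[1, 4], [2, 7], [3], [5], [6]].
Insert 8: appended to row 1. P = [[1, 4, 8], [2, 7], [3], [5], [6]].

So P = [[1, 4, 8], [2, 7], [3], [5], [6]], Q = [[1, 2, 8], [3, 7], [4], [5], [6]].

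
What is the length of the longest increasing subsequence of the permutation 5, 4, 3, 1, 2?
2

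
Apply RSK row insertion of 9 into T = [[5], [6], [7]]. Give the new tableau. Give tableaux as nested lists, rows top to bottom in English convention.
[[5, 9], [6], [7]]

9 is larger than every entry of row 1, so it is appended to row 1. The new tableau is [[5, 9], [6], [7]].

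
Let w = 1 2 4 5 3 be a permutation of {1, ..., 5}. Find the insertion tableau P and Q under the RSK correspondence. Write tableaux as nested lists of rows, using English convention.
P = [[1, 2, 3, 5], [4]], Q = [[1, 2, 3, 4], [5]]

Insert each entry of the permutation into P by Schensted row insertion, recording in Q the position of each new cell.

Insert 1: appended to row 1. P = [[1]].
Insert 2: appended to row 1. P = [[1, 2]].
Insert 4: appended to row 1. P = [[1, 2, 4]].
Insert 5: appended to row 1. P = [[1, 2, 4, 5]].
Insert 3: 3 bumps 4 from row 1; 4 starts row 2. P = [[1, 2, 3, 5], [4]].

So P = [[1, 2, 3, 5], [4]], Q = [[1, 2, 3, 4], [5]].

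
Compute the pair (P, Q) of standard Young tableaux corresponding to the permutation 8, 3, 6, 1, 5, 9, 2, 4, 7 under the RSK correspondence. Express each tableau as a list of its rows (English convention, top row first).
P = [[1, 2, 4, 7], [3, 5, 9], [6], [8]], Q = [[1, 3, 6, 9], [2, 5, 8], [4], [7]]

Insert each entry of the permutation into P by Schensted row insertion, recording in Q the position of each new cell.

Insert 8: appended to row 1. P = [[8]], Q = [[1]].
Insert 3: 3 bumps 8 from row 1; 8 starts row 2. P = [[3], [8]], Q = [[1], [2]].
Insert 6: appended to row 1. P = [[3, 6], [8]], Q = [[1, 3], [2]].
Insert 1: 1 bumps 3 from row 1; 3 bumps 8 from row 2; 8 starts row 3. P = [[1, 6], [3], [8]], Q = [[1, 3], [2], [4]].
Insert 5: 5 bumps 6 from row 1; 6 appends to row 2. P = [[1, 5], [3, 6], [8]], Q = [[1, 3], [2, 5], [4]].
Insert 9: appended to row 1. P = [[1, 5, 9], [3, 6], [8]], Q = [[1, 3, 6], [2, 5], [4]].
Insert 2: 2 bumps 5 from row 1; 5 bumps 6 from row 2; 6 bumps 8 from row 3; 8 starts row 4. P = [[1, 2, 9], [3, 5], [6], [8]], Q = [[1, 3, 6], [2, 5], [4], [7]].
Insert 4: 4 bumps 9 from row 1; 9 appends to row 2. P = [[1, 2, 4], [3, 5, 9], [6], [8]], Q = [[1, 3, 6], [2, 5, 8], [4], [7]].
Insert 7: appended to row 1. P = [[1, 2, 4, 7], [3, 5, 9], [6], [8]], Q = [[1, 3, 6, 9], [2, 5, 8], [4], [7]].

So P = [[1, 2, 4, 7], [3, 5, 9], [6], [8]], Q = [[1, 3, 6, 9], [2, 5, 8], [4], [7]].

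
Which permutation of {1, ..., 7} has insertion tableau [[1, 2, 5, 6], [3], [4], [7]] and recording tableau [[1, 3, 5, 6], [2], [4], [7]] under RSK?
Reverse the RSK construction: for i from n down to 1, find the cell of Q containing i, remove the entry at that cell from P, and reverse-bump it up through P; the value ejected from row 1 is w(i).

Step i=7: Q has 7 at row 4, column 1; remove 7 from row 4 of P and reverse-bump: 7 enters row 3 and ejects 4; 4 enters row 2 and ejects 3; 3 enters row 1 and ejects 2. So w(7) = 2. P is now [[1, 3, 5, 6], [4], [7]].
Step i=6: Q has 6 at row 1, column 4; remove that cell from P, ejecting 6. So w(6) = 6. P is now [[1, 3, 5], [4], [7]].
Step i=5: Q has 5 at row 1, column 3; remove that cell from P, ejecting 5. So w(5) = 5. P is now [[1, 3], [4], [7]].
Step i=4: Q has 4 at row 3, column 1; remove 7 from row 3 of P and reverse-bump: 7 enters row 2 and ejects 4; 4 enters row 1 and ejects 3. So w(4) = 3. P is now [[1, 4], [7]].
Step i=3: Q has 3 at row 1, column 2; remove that cell from P, ejecting 4. So w(3) = 4. P is now [[1], [7]].
Step i=2: Q has 2 at row 2, column 1; remove 7 from row 2 of P and reverse-bump: 7 enters row 1 and ejects 1. So w(2) = 1. P is now [[7]].
Step i=1: Q has 1 at row 1, column 1; remove that cell from P, ejecting 7. So w(1) = 7. P is now [].

So w = 7 1 4 3 5 6 2.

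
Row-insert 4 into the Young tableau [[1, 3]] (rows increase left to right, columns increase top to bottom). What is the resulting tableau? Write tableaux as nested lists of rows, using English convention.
4 is larger than every entry of row 1, so it is appended to row 1. The new tableau is [[1, 3, 4]].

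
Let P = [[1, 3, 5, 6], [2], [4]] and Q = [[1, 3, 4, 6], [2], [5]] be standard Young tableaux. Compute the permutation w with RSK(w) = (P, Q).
4 2 3 5 1 6

Reverse the RSK construction: for i from n down to 1, find the cell of Q containing i, remove the entry at that cell from P, and reverse-bump it up through P; the value ejected from row 1 is w(i).

Step i=6: Q has 6 at row 1, column 4; remove that cell from P, ejecting 6. So w(6) = 6. P is now [[1, 3, 5], [2], [4]].
Step i=5: Q has 5 at row 3, column 1; remove 4 from row 3 of P and reverse-bump: 4 enters row 2 and ejects 2; 2 enters row 1 and ejects 1. So w(5) = 1. P is now [[2, 3, 5], [4]].
Step i=4: Q has 4 at row 1, column 3; remove that cell from P, ejecting 5. So w(4) = 5. P is now [[2, 3], [4]].
Step i=3: Q has 3 at row 1, column 2; remove that cell from P, ejecting 3. So w(3) = 3. P is now [[2], [4]].
Step i=2: Q has 2 at row 2, column 1; remove 4 from row 2 of P and reverse-bump: 4 enters row 1 and ejects 2. So w(2) = 2. P is now [[4]].
Step i=1: Q has 1 at row 1, column 1; remove that cell from P, ejecting 4. So w(1) = 4. P is now [].

So w = 4 2 3 5 1 6.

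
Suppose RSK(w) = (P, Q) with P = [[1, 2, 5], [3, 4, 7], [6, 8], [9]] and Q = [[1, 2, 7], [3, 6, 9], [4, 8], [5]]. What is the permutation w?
6 9 8 3 1 4 7 2 5

Reverse the RSK construction: for i from n down to 1, find the cell of Q containing i, remove the entry at that cell from P, and reverse-bump it up through P; the value ejected from row 1 is w(i).

Step i=9: Q has 9 at row 2, column 3; remove 7 from row 2 of P and reverse-bump: 7 enters row 1 and ejects 5. So w(9) = 5. P is now [[1, 2, 7], [3, 4], [6, 8], [9]].
Step i=8: Q has 8 at row 3, column 2; remove 8 from row 3 of P and reverse-bump: 8 enters row 2 and ejects 4; 4 enters row 1 and ejects 2. So w(8) = 2. P is now [[1, 4, 7], [3, 8], [6], [9]].
Step i=7: Q has 7 at row 1, column 3; remove that cell from P, ejecting 7. So w(7) = 7. P is now [[1, 4], [3, 8], [6], [9]].
Step i=6: Q has 6 at row 2, column 2; remove 8 from row 2 of P and reverse-bump: 8 enters row 1 and ejects 4. So w(6) = 4. P is now [[1, 8], [3], [6], [9]].
Step i=5: Q has 5 at row 4, column 1; remove 9 from row 4 of P and reverse-bump: 9 enters row 3 and ejects 6; 6 enters row 2 and ejects 3; 3 enters row 1 and ejects 1. So w(5) = 1. P is now [[3, 8], [6], [9]].
Step i=4: Q has 4 at row 3, column 1; remove 9 from row 3 of P and reverse-bump: 9 enters row 2 and ejects 6; 6 enters row 1 and ejects 3. So w(4) = 3. P is now [[6, 8], [9]].
Step i=3: Q has 3 at row 2, column 1; remove 9 from row 2 of P and reverse-bump: 9 enters row 1 and ejects 8. So w(3) = 8. P is now [[6, 9]].
Step i=2: Q has 2 at row 1, column 2; remove that cell from P, ejecting 9. So w(2) = 9. P is now [[6]].
Step i=1: Q has 1 at row 1, column 1; remove that cell from P, ejecting 6. So w(1) = 6. P is now [].

So w = 6 9 8 3 1 4 7 2 5.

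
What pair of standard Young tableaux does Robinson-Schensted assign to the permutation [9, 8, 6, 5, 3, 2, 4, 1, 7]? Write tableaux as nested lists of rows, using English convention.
Insert each entry of the permutation into P by Schensted row insertion, recording in Q the position of each new cell.

Insert 9: appended to row 1. P = [[9]].
Insert 8: 8 bumps 9 from row 1; 9 starts row 2. P = [[8], [9]].
Insert 6: 6 bumps 8 from row 1; 8 bumps 9 from row 2; 9 starts row 3. P = [[6], [8], [9]].
Insert 5: 5 bumps 6 from row 1; 6 bumps 8 from row 2; 8 bumps 9 from row 3; 9 starts row 4. P = [[5], [6], [8], [9]].
Insert 3: 3 bumps 5 from row 1; 5 bumps 6 from row 2; 6 bumps 8 from row 3; 8 bumps 9 from row 4; 9 starts row 5. P = [[3], [5], [6], [8], [9]].
Insert 2: 2 bumps 3 from row 1; 3 bumps 5 from row 2; 5 bumps 6 from row 3; 6 bumps 8 from row 4; 8 bumps 9 from row 5; 9 starts row 6. P = [[2], [3], [5], [6], [8], [9]].
Insert 4: appended to row 1. P = [[2, 4], [3], [5], [6], [8], [9]].
Insert 1: 1 bumps 2 from row 1; 2 bumps 3 from row 2; 3 bumps 5 from row 3; 5 bumps 6 from row 4; 6 bumps 8 from row 5; 8 bumps 9 from row 6; 9 starts row 7. P = [[1, 4], [2], [3], [5], [6], [8], [9]].
Insert 7: appended to row 1. P = [[1, 4, 7], [2], [3], [5], [6], [8], [9]].

So P = [[1, 4, 7], [2], [3], [5], [6], [8], [9]], Q = [[1, 7, 9], [2], [3], [4], [5], [6], [8]].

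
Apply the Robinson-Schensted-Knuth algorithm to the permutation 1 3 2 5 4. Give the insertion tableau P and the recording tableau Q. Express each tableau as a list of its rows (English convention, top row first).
P = [[1, 2, 4], [3, 5]], Q = [[1, 2, 4], [3, 5]]

Insert each entry of the permutation into P by Schensted row insertion, recording in Q the position of each new cell.

Insert 1: appended to row 1. P = [[1]].
Insert 3: appended to row 1. P = [[1, 3]].
Insert 2: 2 bumps 3 from row 1; 3 starts row 2. P = [[1, 2], [3]].
Insert 5: appended to row 1. P = [[1, 2, 5], [3]].
Insert 4: 4 bumps 5 from row 1; 5 appends to row 2. P = [[1, 2, 4], [3, 5]].

So P = [[1, 2, 4], [3, 5]], Q = [[1, 2, 4], [3, 5]].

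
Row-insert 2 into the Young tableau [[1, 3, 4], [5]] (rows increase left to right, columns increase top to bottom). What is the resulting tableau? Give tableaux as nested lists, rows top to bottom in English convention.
In row 1, 2 replaces 3 (the leftmost entry greater than 2); 3 is bumped to row 2. In row 2, 3 replaces 5 (the leftmost entry greater than 3); 5 is bumped to row 3. 5 starts a new row 3. The new tableau is [[1, 2, 4], [3], [5]].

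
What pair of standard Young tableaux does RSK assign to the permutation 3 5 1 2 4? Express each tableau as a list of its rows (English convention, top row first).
Insert each entry of the permutation into P by Schensted row insertion, recording in Q the position of each new cell.

Insert 3: appended to row 1. P = [[3]].
Insert 5: appended to row 1. P = [[3, 5]].
Insert 1: 1 bumps 3 from row 1; 3 starts row 2. P = [[1, 5], [3]].
Insert 2: 2 bumps 5 from row 1; 5 appends to row 2. P = [[1, 2], [3, 5]].
Insert 4: appended to row 1. P = [[1, 2, 4], [3, 5]].

So P = [[1, 2, 4], [3, 5]], Q = [[1, 2, 5], [3, 4]].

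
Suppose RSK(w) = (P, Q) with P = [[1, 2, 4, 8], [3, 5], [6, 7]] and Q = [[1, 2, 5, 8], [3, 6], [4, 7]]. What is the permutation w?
Reverse the RSK construction: for i from n down to 1, find the cell of Q containing i, remove the entry at that cell from P, and reverse-bump it up through P; the value ejected from row 1 is w(i).

Step i=8: Q has 8 at row 1, column 4; remove that cell from P, ejecting 8. So w(8) = 8. P is now [[1, 2, 4], [3, 5], [6, 7]].
Step i=7: Q has 7 at row 3, column 2; remove 7 from row 3 of P and reverse-bump: 7 enters row 2 and ejects 5; 5 enters row 1 and ejects 4. So w(7) = 4. P is now [[1, 2, 5], [3, 7], [6]].
Step i=6: Q has 6 at row 2, column 2; remove 7 from row 2 of P and reverse-bump: 7 enters row 1 and ejects 5. So w(6) = 5. P is now [[1, 2, 7], [3], [6]].
Step i=5: Q has 5 at row 1, column 3; remove that cell from P, ejecting 7. So w(5) = 7. P is now [[1, 2], [3], [6]].
Step i=4: Q has 4 at row 3, column 1; remove 6 from row 3 of P and reverse-bump: 6 enters row 2 and ejects 3; 3 enters row 1 and ejects 2. So w(4) = 2. P is now [[1, 3], [6]].
Step i=3: Q has 3 at row 2, column 1; remove 6 from row 2 of P and reverse-bump: 6 enters row 1 and ejects 3. So w(3) = 3. P is now [[1, 6]].
Step i=2: Q has 2 at row 1, column 2; remove that cell from P, ejecting 6. So w(2) = 6. P is now [[1]].
Step i=1: Q has 1 at row 1, column 1; remove that cell from P, ejecting 1. So w(1) = 1. P is now [].

So w = 1 6 3 2 7 5 4 8.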